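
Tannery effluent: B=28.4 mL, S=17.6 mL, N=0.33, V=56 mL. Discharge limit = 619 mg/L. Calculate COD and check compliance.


COD = 509.1 mg/L
Compliant: Yes

COD = (28.4 - 17.6) x 0.33 x 8000 / 56 = 509.1 mg/L
Limit: 619 mg/L
Compliant: Yes


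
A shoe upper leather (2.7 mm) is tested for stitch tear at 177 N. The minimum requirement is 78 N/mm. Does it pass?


STS = 177 / 2.7 = 65.6 N/mm
Minimum required: 78 N/mm
Passes: No


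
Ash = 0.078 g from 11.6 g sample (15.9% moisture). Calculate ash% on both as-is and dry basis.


As-is ash = 0.67%
Dry-basis ash = 0.80%


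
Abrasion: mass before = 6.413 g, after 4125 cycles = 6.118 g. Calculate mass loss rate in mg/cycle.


Mass loss = 6.413 - 6.118 = 0.295 g
Rate = 0.295 / 4125 x 1000 = 0.072 mg/cycle


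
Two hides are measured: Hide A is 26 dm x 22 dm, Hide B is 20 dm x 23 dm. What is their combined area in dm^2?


Hide A area = 26 x 22 = 572 dm^2
Hide B area = 20 x 23 = 460 dm^2
Total = 572 + 460 = 1032 dm^2


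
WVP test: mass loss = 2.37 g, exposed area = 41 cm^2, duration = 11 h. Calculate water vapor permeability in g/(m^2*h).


52.55 g/(m^2*h)

WVP = mass_loss / (area x time) x 10000
WVP = 2.37 / (41 x 11) x 10000
WVP = 2.37 / 451 x 10000 = 52.55 g/(m^2*h)


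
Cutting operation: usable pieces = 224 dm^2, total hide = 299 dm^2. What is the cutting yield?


74.9%

Yield = usable / total x 100
Yield = 224 / 299 x 100 = 74.9%


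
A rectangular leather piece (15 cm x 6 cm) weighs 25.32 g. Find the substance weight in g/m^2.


Area = 15 x 6 = 90 cm^2
SW = 25.32 / 90 x 10000 = 2813.3 g/m^2


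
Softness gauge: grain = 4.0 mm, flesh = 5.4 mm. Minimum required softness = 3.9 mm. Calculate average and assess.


Average = (4.0 + 5.4) / 2 = 4.70 mm
Minimum = 3.9 mm
Meets requirement: Yes


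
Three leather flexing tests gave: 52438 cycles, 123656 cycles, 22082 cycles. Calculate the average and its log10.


Average = 66059 cycles
log10 = 4.82

Average = (52438 + 123656 + 22082) / 3 = 66059 cycles
log10(66059) = 4.82


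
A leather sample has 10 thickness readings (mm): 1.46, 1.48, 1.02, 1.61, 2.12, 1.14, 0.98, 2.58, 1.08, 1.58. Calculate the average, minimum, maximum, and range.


Sum = 15.05
Average = 15.05 / 10 = 1.51 mm
Minimum = 0.98 mm
Maximum = 2.58 mm
Range = 2.58 - 0.98 = 1.60 mm


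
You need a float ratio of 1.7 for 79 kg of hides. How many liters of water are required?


134.3 L

Water = hide weight x target ratio
Water = 79 x 1.7 = 134.3 L


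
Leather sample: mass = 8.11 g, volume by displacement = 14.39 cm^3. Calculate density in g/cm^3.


Density = mass / volume
Density = 8.11 / 14.39 = 0.564 g/cm^3


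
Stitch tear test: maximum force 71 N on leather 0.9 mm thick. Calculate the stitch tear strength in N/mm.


Stitch tear strength = force / thickness
STS = 71 / 0.9 = 78.9 N/mm


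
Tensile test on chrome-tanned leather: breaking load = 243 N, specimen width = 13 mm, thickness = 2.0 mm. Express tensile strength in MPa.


9.35 MPa


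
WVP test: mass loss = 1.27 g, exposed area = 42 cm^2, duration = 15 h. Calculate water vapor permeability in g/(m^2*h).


20.16 g/(m^2*h)

WVP = mass_loss / (area x time) x 10000
WVP = 1.27 / (42 x 15) x 10000
WVP = 1.27 / 630 x 10000 = 20.16 g/(m^2*h)


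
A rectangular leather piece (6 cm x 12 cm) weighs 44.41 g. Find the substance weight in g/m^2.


Area = 6 x 12 = 72 cm^2
SW = 44.41 / 72 x 10000 = 6168.1 g/m^2


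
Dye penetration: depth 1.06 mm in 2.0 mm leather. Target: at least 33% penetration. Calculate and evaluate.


Penetration = 53.0%
Meets target: Yes


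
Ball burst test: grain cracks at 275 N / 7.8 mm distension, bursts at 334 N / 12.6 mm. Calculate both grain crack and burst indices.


Crack index = 35.3 N/mm
Burst index = 26.5 N/mm

Crack index = 275 / 7.8 = 35.3 N/mm
Burst index = 334 / 12.6 = 26.5 N/mm


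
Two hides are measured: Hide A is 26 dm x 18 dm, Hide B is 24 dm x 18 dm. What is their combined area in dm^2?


Hide A area = 26 x 18 = 468 dm^2
Hide B area = 24 x 18 = 432 dm^2
Total = 468 + 432 = 900 dm^2


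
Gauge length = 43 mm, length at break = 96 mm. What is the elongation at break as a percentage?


123.3%


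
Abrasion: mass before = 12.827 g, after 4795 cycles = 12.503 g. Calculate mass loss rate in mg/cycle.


0.068 mg/cycle


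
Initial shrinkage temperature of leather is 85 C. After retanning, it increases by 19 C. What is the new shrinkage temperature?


104 C


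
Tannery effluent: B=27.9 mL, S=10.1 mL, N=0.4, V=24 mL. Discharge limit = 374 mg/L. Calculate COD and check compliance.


COD = 2373.3 mg/L
Compliant: No


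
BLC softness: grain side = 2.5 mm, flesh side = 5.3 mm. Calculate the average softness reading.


Average = (2.5 + 5.3) / 2
Average = 3.90 mm


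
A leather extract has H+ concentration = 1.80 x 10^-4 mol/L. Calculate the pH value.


pH = 3.74

pH = -log10[H+]
pH = -log10(1.80 x 10^-4) = 3.74


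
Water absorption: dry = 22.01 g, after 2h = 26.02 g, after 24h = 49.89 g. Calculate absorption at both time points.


WA (2h) = (26.02 - 22.01) / 22.01 x 100 = 18.2%
WA (24h) = (49.89 - 22.01) / 22.01 x 100 = 126.7%


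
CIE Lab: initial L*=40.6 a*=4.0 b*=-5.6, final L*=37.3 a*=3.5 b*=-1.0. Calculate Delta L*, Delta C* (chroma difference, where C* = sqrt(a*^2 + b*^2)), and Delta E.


Delta L* = -3.3
Delta C* = -3.24
Delta E = 5.68


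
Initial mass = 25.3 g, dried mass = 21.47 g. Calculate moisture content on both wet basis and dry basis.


Moisture lost = 25.3 - 21.47 = 3.83 g
Wet basis MC = 3.83 / 25.3 x 100 = 15.1%
Dry basis MC = 3.83 / 21.47 x 100 = 17.8%


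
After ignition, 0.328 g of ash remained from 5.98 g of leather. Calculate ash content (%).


5.48%

Ash% = 0.328 / 5.98 x 100
Ash% = 5.48%


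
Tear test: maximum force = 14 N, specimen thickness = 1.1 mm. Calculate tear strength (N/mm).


Tear strength = force / thickness
Tear = 14 / 1.1 = 12.7 N/mm


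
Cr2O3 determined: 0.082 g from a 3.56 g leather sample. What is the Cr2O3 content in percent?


Cr2O3% = 0.082 / 3.56 x 100
Cr2O3% = 2.30%


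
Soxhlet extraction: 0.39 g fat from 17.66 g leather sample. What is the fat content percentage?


2.2%

Fat content = 0.39 / 17.66 x 100
Fat = 2.2%


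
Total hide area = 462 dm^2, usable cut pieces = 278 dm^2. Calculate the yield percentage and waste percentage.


Yield = 60.2%
Waste = 39.8%


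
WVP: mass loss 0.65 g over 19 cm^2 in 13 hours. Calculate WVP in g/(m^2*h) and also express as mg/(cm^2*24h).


WVP = 0.65 / (19 x 13) x 10000 = 26.32 g/(m^2*h)
Mass loss in mg = 0.65 x 1000 = 650 mg
Per cm^2 per 24h in mg: 650 x 24 / (19 x 13) = 15600 / 247 = 63.16 mg/(cm^2*24h)


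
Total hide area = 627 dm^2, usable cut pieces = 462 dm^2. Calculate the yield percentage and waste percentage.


Yield = 462 / 627 x 100 = 73.7%
Waste = 627 - 462 = 165 dm^2
Waste% = 100 - 73.7 = 26.3%


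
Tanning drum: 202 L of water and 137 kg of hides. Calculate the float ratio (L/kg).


1.5

Float ratio = water / hide weight
Ratio = 202 / 137 = 1.5


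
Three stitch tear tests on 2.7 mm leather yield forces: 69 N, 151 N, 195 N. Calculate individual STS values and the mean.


STS1 = 25.6 N/mm
STS2 = 55.9 N/mm
STS3 = 72.2 N/mm
Mean = 51.2 N/mm

STS1 = 69 / 2.7 = 25.6 N/mm
STS2 = 151 / 2.7 = 55.9 N/mm
STS3 = 195 / 2.7 = 72.2 N/mm
Mean = (25.6 + 55.9 + 72.2) / 3 = 51.2 N/mm


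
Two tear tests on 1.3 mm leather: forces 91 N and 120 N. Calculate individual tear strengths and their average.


Tear 1 = 70.0 N/mm
Tear 2 = 92.3 N/mm
Average = 81.2 N/mm

Tear 1 = 91 / 1.3 = 70.0 N/mm
Tear 2 = 120 / 1.3 = 92.3 N/mm
Average = (70.0 + 92.3) / 2 = 81.2 N/mm


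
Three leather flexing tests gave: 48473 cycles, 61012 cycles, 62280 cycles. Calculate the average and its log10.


Average = 57255 cycles
log10 = 4.76


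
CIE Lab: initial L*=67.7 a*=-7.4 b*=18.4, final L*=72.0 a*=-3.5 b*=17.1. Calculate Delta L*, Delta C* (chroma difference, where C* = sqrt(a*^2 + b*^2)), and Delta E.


Delta L* = 72.0 - 67.7 = 4.3
C1* = sqrt((-7.4)^2 + (18.4)^2) = 19.832
C2* = sqrt((-3.5)^2 + (17.1)^2) = 17.455
Delta C* = 17.455 - 19.832 = -2.38
Delta E = sqrt((4.3)^2 + (3.9)^2 + (-1.3)^2) = 5.95


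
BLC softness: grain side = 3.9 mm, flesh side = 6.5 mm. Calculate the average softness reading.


5.20 mm


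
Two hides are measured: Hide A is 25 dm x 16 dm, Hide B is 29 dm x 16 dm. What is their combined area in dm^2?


864 dm^2

Hide A area = 25 x 16 = 400 dm^2
Hide B area = 29 x 16 = 464 dm^2
Total = 400 + 464 = 864 dm^2


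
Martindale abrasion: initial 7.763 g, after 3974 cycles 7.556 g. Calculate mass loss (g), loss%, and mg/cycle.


Mass loss = 0.207 g
Loss = 2.67%
Rate = 0.052 mg/cycle

Loss = 7.763 - 7.556 = 0.207 g
Loss% = 0.207 / 7.763 x 100 = 2.67%
Rate = 0.207 / 3974 x 1000 = 0.052 mg/cycle


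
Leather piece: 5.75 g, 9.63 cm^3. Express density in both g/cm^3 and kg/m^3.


0.597 g/cm^3
597 kg/m^3


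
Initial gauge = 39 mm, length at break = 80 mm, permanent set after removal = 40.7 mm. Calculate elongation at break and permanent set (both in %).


Elongation at break = 105.1%
Permanent set = 4.4%


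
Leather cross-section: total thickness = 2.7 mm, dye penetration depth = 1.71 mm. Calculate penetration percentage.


63.3%

Penetration% = 1.71 / 2.7 x 100
Penetration = 63.3%


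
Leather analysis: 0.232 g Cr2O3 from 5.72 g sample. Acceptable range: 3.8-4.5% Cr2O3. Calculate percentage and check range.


Cr2O3 = 4.06%
Within range: Yes


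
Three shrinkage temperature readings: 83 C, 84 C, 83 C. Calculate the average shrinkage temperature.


Average = (83 + 84 + 83) / 3
Average = 250 / 3 = 83.3 C


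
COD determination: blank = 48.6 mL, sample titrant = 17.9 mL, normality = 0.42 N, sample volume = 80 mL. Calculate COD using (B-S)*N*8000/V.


COD = (48.6 - 17.9) x 0.42 x 8000 / 80
COD = 30.7 x 0.42 x 8000 / 80
COD = 1289.4 mg/L


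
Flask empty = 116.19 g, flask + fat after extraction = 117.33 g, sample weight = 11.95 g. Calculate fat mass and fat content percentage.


Fat mass = 1.14 g
Fat content = 9.5%

Fat mass = 117.33 - 116.19 = 1.14 g
Fat% = 1.14 / 11.95 x 100 = 9.5%


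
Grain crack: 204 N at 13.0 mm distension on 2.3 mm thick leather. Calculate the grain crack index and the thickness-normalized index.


Crack index = 15.7 N/mm
Normalized index = 6.8 N/mm per mm


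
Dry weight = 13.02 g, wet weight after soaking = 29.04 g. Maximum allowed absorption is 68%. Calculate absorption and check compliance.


WA = (29.04 - 13.02) / 13.02 x 100 = 123.0%
Maximum allowed: 68%
Compliant: No


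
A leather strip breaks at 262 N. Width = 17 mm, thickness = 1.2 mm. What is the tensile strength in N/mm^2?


12.84 N/mm^2


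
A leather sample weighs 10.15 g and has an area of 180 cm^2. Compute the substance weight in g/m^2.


Substance weight = mass / area x 10000
SW = 10.15 / 180 x 10000
SW = 563.9 g/m^2


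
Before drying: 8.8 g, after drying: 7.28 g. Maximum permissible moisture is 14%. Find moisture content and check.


Moisture content = 17.3%
Acceptable: No


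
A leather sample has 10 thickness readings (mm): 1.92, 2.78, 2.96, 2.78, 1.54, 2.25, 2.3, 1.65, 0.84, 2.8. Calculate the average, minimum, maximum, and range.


Sum = 21.82
Average = 21.82 / 10 = 2.18 mm
Minimum = 0.84 mm
Maximum = 2.96 mm
Range = 2.96 - 0.84 = 2.12 mm


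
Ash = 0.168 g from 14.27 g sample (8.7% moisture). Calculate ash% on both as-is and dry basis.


As-is ash% = 0.168 / 14.27 x 100 = 1.18%
Dry mass = 14.27 x (100 - 8.7) / 100 = 13.02851 g
Dry-basis ash% = 0.168 / 13.02851 x 100 = 1.29%


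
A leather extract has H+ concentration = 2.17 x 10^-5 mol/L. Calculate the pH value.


pH = -log10[H+]
pH = -log10(2.17 x 10^-5) = 4.66


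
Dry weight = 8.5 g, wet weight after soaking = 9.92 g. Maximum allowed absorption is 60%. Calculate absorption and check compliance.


Absorption = 16.7%
Compliant: Yes

WA = (9.92 - 8.5) / 8.5 x 100 = 16.7%
Maximum allowed: 60%
Compliant: Yes


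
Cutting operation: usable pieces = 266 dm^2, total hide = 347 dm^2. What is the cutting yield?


Yield = usable / total x 100
Yield = 266 / 347 x 100 = 76.7%


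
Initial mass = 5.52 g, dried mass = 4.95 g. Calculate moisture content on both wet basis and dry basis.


Wet basis = 10.3%
Dry basis = 11.5%

Moisture lost = 5.52 - 4.95 = 0.57 g
Wet basis MC = 0.57 / 5.52 x 100 = 10.3%
Dry basis MC = 0.57 / 4.95 x 100 = 11.5%


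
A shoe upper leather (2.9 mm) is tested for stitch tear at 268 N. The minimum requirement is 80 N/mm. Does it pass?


STS = 268 / 2.9 = 92.4 N/mm
Minimum required: 80 N/mm
Passes: Yes


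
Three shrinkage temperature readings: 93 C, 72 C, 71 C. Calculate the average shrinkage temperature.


Average = (93 + 72 + 71) / 3
Average = 236 / 3 = 78.7 C


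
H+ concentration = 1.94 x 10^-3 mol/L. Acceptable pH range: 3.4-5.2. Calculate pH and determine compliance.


pH = -log10(1.94 x 10^-3) = 2.71
Range: 3.4 to 5.2
Compliant: No


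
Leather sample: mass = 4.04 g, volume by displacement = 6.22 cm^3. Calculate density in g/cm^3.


0.650 g/cm^3


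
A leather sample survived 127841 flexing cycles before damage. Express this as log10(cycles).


5.11

log10(127841) = 5.11


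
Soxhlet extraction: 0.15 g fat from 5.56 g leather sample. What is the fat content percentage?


Fat content = 0.15 / 5.56 x 100
Fat = 2.7%


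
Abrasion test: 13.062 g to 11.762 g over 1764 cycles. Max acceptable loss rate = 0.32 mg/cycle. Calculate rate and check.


Loss = 13.062 - 11.762 = 1.300 g
Rate = 1.300 g / 1764 cycles x 1000 = 0.737 mg/cycle
Max = 0.32 mg/cycle
Passes: No


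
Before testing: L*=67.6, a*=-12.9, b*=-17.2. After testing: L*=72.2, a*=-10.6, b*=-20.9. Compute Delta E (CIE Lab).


dL = 72.2 - 67.6 = 4.6
da = -10.6 - (-12.9) = 2.3
db = -20.9 - (-17.2) = -3.7
dE = sqrt((4.6)^2 + (2.3)^2 + (-3.7)^2) = 6.34


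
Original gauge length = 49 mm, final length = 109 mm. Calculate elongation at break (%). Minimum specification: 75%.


Extension = 109 - 49 = 60 mm
Elongation = 60 / 49 x 100 = 122.4%
Minimum required: 75%
Meets specification: Yes


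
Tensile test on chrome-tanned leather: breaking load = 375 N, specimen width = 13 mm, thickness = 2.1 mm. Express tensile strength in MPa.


13.74 MPa

Cross-section = 13 x 2.1 = 27.3 mm^2
TS = 375 / 27.3 = 13.74 MPa
(1 N/mm^2 = 1 MPa)


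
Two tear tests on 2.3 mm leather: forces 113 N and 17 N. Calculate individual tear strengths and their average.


Tear 1 = 113 / 2.3 = 49.1 N/mm
Tear 2 = 17 / 2.3 = 7.4 N/mm
Average = (49.1 + 7.4) / 2 = 28.3 N/mm


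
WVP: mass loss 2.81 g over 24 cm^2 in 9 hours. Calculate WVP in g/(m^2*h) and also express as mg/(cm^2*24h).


WVP = 130.09 g/(m^2*h)
Daily rate = 312.22 mg/(cm^2*24h)

WVP = 2.81 / (24 x 9) x 10000 = 130.09 g/(m^2*h)
Mass loss in mg = 2.81 x 1000 = 2810 mg
Per cm^2 per 24h in mg: 2810 x 24 / (24 x 9) = 67440 / 216 = 312.22 mg/(cm^2*24h)


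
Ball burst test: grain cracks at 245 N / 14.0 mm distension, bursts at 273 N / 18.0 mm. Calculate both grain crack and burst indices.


Crack index = 17.5 N/mm
Burst index = 15.2 N/mm


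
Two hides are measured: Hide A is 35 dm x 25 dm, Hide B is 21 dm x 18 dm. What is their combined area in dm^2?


Hide A area = 35 x 25 = 875 dm^2
Hide B area = 21 x 18 = 378 dm^2
Total = 875 + 378 = 1253 dm^2


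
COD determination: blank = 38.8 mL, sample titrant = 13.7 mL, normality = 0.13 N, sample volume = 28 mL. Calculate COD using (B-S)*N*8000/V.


932.3 mg/L

COD = (38.8 - 13.7) x 0.13 x 8000 / 28
COD = 25.1 x 0.13 x 8000 / 28
COD = 932.3 mg/L


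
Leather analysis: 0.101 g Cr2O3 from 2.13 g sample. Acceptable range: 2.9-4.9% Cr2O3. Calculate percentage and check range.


Cr2O3% = 0.101 / 2.13 x 100 = 4.74%
Acceptable range: 2.9 to 4.9%
Within range: Yes


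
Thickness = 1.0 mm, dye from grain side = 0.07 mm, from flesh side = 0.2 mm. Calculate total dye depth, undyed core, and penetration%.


Total dyed = 0.07 + 0.2 = 0.27 mm
Undyed core = 1.0 - 0.27 = 0.73 mm
Penetration = 0.27 / 1.0 x 100 = 27.0%


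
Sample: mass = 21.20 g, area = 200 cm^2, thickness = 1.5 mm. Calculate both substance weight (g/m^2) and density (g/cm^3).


Substance weight = 1060.0 g/m^2
Density = 0.707 g/cm^3


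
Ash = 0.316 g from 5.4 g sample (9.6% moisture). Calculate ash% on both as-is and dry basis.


As-is ash% = 0.316 / 5.4 x 100 = 5.85%
Dry mass = 5.4 x (100 - 9.6) / 100 = 4.8816 g
Dry-basis ash% = 0.316 / 4.8816 x 100 = 6.47%


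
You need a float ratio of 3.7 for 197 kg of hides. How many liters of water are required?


728.9 L

Water = hide weight x target ratio
Water = 197 x 3.7 = 728.9 L


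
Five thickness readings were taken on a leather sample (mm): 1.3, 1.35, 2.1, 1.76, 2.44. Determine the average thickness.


1.79 mm

Sum = 1.3 + 1.35 + 2.1 + 1.76 + 2.44 = 8.95
Average = 8.95 / 5 = 1.79 mm


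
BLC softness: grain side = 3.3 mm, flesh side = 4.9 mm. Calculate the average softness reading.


4.10 mm

Average = (3.3 + 4.9) / 2
Average = 4.10 mm


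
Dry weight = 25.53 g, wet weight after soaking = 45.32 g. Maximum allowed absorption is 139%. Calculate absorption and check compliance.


WA = (45.32 - 25.53) / 25.53 x 100 = 77.5%
Maximum allowed: 139%
Compliant: Yes


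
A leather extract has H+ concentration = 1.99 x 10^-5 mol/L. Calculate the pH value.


pH = -log10[H+]
pH = -log10(1.99 x 10^-5) = 4.70


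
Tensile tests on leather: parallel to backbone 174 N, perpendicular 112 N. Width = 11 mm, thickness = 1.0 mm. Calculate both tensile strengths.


Area = 11 x 1.0 = 11.0 mm^2
TS (parallel) = 174 / 11.0 = 15.82 N/mm^2
TS (perpendicular) = 112 / 11.0 = 10.18 N/mm^2


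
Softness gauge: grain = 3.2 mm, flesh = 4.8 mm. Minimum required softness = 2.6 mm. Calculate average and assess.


Average softness = 4.00 mm
Meets requirement: Yes

Average = (3.2 + 4.8) / 2 = 4.00 mm
Minimum = 2.6 mm
Meets requirement: Yes


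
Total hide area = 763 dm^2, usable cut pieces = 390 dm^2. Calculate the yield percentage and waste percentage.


Yield = 51.1%
Waste = 48.9%

Yield = 390 / 763 x 100 = 51.1%
Waste = 763 - 390 = 373 dm^2
Waste% = 100 - 51.1 = 48.9%


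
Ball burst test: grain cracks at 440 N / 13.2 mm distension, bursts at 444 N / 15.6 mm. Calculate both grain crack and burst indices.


Crack index = 440 / 13.2 = 33.3 N/mm
Burst index = 444 / 15.6 = 28.5 N/mm


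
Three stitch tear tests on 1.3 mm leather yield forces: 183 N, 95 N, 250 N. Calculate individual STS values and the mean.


STS1 = 183 / 1.3 = 140.8 N/mm
STS2 = 95 / 1.3 = 73.1 N/mm
STS3 = 250 / 1.3 = 192.3 N/mm
Mean = (140.8 + 73.1 + 192.3) / 3 = 135.4 N/mm


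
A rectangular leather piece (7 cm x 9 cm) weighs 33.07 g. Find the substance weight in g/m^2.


5249.2 g/m^2


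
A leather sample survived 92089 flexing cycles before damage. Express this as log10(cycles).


log10(92089) = 4.96


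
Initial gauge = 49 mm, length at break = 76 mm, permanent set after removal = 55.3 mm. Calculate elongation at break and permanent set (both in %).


Elongation at break = 55.1%
Permanent set = 12.9%

Elongation at break = (76 - 49) / 49 x 100 = 55.1%
Permanent set = (55.3 - 49) / 49 x 100 = 12.9%


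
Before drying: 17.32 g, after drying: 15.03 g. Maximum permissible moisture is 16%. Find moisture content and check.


MC = (17.32 - 15.03) / 17.32 x 100 = 13.2%
Maximum: 16%
Acceptable: Yes


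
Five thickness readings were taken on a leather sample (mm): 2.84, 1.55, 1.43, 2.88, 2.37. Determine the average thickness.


2.21 mm


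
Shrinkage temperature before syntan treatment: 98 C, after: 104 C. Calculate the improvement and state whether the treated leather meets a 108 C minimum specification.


Improvement = 104 - 98 = 6 C
Spec check: 104 C >= 108 C? No


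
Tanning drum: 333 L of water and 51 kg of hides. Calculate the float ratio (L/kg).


6.5

Float ratio = water / hide weight
Ratio = 333 / 51 = 6.5


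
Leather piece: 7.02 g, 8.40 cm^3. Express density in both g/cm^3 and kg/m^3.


0.836 g/cm^3
836 kg/m^3


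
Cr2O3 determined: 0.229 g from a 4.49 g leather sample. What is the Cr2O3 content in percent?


5.10%

Cr2O3% = 0.229 / 4.49 x 100
Cr2O3% = 5.10%


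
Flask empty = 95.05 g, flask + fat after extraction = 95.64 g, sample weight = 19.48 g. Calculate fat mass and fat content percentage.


Fat mass = 95.64 - 95.05 = 0.59 g
Fat% = 0.59 / 19.48 x 100 = 3.0%


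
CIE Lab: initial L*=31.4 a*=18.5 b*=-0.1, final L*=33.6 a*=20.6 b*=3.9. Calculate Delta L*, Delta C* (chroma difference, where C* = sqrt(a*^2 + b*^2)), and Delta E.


Delta L* = 33.6 - 31.4 = 2.2
C1* = sqrt((18.5)^2 + (-0.1)^2) = 18.500
C2* = sqrt((20.6)^2 + (3.9)^2) = 20.966
Delta C* = 20.966 - 18.500 = 2.47
Delta E = sqrt((2.2)^2 + (2.1)^2 + (4.0)^2) = 5.02


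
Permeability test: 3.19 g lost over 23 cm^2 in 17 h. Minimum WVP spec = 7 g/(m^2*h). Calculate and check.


WVP = 81.59 g/(m^2*h)
Meets specification: Yes

WVP = 3.19 / (23 x 17) x 10000 = 81.59 g/(m^2*h)
Minimum: 7 g/(m^2*h)
Meets spec: Yes


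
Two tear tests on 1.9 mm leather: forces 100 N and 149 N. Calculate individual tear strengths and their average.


Tear 1 = 52.6 N/mm
Tear 2 = 78.4 N/mm
Average = 65.5 N/mm

Tear 1 = 100 / 1.9 = 52.6 N/mm
Tear 2 = 149 / 1.9 = 78.4 N/mm
Average = (52.6 + 78.4) / 2 = 65.5 N/mm


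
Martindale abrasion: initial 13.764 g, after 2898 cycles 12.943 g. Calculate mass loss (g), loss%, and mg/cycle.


Loss = 13.764 - 12.943 = 0.821 g
Loss% = 0.821 / 13.764 x 100 = 5.96%
Rate = 0.821 / 2898 x 1000 = 0.283 mg/cycle


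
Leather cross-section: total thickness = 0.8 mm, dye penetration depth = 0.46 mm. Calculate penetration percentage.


Penetration% = 0.46 / 0.8 x 100
Penetration = 57.5%


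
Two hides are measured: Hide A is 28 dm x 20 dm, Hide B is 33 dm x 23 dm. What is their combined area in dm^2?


1319 dm^2

Hide A area = 28 x 20 = 560 dm^2
Hide B area = 33 x 23 = 759 dm^2
Total = 560 + 759 = 1319 dm^2


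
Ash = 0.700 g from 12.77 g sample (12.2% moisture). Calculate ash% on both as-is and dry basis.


As-is ash = 5.48%
Dry-basis ash = 6.24%

As-is ash% = 0.700 / 12.77 x 100 = 5.48%
Dry mass = 12.77 x (100 - 12.2) / 100 = 11.21206 g
Dry-basis ash% = 0.700 / 11.21206 x 100 = 6.24%


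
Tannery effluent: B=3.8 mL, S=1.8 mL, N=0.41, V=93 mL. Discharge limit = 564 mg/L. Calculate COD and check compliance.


COD = 70.5 mg/L
Compliant: Yes


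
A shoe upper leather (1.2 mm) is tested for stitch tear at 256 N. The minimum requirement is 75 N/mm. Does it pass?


STS = 256 / 1.2 = 213.3 N/mm
Minimum required: 75 N/mm
Passes: Yes


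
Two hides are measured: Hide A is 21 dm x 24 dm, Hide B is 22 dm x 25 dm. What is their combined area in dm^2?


1054 dm^2


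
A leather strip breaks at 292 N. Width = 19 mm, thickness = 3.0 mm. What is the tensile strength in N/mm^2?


Cross-sectional area = 19 x 3.0 = 57.0 mm^2
Tensile strength = 292 / 57.0 = 5.12 N/mm^2


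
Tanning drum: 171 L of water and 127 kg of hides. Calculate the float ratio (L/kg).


1.3

Float ratio = water / hide weight
Ratio = 171 / 127 = 1.3


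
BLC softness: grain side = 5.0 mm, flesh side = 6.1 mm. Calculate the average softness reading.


Average = (5.0 + 6.1) / 2
Average = 5.55 mm


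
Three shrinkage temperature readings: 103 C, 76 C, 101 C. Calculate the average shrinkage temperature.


Average = (103 + 76 + 101) / 3
Average = 280 / 3 = 93.3 C


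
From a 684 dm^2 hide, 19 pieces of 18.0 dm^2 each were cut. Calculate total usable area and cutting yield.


Total usable = 19 x 18.0 = 342.0 dm^2
Yield = 342.0 / 684 x 100 = 50.0%


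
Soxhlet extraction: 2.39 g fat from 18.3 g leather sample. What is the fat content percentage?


Fat content = 2.39 / 18.3 x 100
Fat = 13.1%


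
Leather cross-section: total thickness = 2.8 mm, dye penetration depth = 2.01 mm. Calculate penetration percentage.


71.8%

Penetration% = 2.01 / 2.8 x 100
Penetration = 71.8%


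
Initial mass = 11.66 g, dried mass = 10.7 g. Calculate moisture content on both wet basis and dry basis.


Moisture lost = 11.66 - 10.7 = 0.96 g
Wet basis MC = 0.96 / 11.66 x 100 = 8.2%
Dry basis MC = 0.96 / 10.7 x 100 = 9.0%


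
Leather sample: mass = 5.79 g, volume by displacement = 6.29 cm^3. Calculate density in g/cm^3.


Density = mass / volume
Density = 5.79 / 6.29 = 0.921 g/cm^3


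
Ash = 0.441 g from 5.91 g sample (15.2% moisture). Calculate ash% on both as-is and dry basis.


As-is ash% = 0.441 / 5.91 x 100 = 7.46%
Dry mass = 5.91 x (100 - 15.2) / 100 = 5.01168 g
Dry-basis ash% = 0.441 / 5.01168 x 100 = 8.80%


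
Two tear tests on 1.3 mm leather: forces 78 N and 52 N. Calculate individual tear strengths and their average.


Tear 1 = 60.0 N/mm
Tear 2 = 40.0 N/mm
Average = 50.0 N/mm

Tear 1 = 78 / 1.3 = 60.0 N/mm
Tear 2 = 52 / 1.3 = 40.0 N/mm
Average = (60.0 + 40.0) / 2 = 50.0 N/mm


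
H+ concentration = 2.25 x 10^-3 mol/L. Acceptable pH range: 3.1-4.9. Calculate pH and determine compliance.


pH = 2.65
Compliant: No


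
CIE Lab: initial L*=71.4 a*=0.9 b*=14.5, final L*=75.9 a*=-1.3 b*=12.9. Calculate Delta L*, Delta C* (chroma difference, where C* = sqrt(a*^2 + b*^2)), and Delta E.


Delta L* = 75.9 - 71.4 = 4.5
C1* = sqrt((0.9)^2 + (14.5)^2) = 14.528
C2* = sqrt((-1.3)^2 + (12.9)^2) = 12.965
Delta C* = 12.965 - 14.528 = -1.56
Delta E = sqrt((4.5)^2 + (-2.2)^2 + (-1.6)^2) = 5.26


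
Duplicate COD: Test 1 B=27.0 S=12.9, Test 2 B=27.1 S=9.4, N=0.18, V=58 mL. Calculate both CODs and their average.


COD1 = (27.0 - 12.9) x 0.18 x 8000 / 58 = 350.1 mg/L
COD2 = (27.1 - 9.4) x 0.18 x 8000 / 58 = 439.4 mg/L
Average = (350.1 + 439.4) / 2 = 394.8 mg/L


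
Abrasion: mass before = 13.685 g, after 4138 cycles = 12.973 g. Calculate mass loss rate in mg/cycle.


Mass loss = 13.685 - 12.973 = 0.712 g
Rate = 0.712 / 4138 x 1000 = 0.172 mg/cycle


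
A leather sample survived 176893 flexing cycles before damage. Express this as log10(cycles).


log10(176893) = 5.25


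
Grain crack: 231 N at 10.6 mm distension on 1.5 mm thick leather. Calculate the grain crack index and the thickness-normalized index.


Crack index = 231 / 10.6 = 21.8 N/mm
Normalized = 21.8 / 1.5 = 14.5 N/mm per mm


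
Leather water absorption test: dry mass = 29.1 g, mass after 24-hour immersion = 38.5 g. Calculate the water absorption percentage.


Water absorbed = 38.5 - 29.1 = 9.40 g
WA% = 9.40 / 29.1 x 100 = 32.3%


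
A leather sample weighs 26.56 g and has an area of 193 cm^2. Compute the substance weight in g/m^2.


1376.2 g/m^2

Substance weight = mass / area x 10000
SW = 26.56 / 193 x 10000
SW = 1376.2 g/m^2


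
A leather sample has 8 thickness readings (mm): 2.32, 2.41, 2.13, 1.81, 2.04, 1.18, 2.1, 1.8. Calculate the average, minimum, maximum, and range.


Average = 1.97 mm
Min = 1.18 mm
Max = 2.41 mm
Range = 1.23 mm

Sum = 15.79
Average = 15.79 / 8 = 1.97 mm
Minimum = 1.18 mm
Maximum = 2.41 mm
Range = 2.41 - 1.18 = 1.23 mm


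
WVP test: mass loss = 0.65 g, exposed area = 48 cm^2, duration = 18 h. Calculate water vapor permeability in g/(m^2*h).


WVP = mass_loss / (area x time) x 10000
WVP = 0.65 / (48 x 18) x 10000
WVP = 0.65 / 864 x 10000 = 7.52 g/(m^2*h)


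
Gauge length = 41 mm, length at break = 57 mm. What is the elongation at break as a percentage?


Extension = 57 - 41 = 16 mm
Elongation = 16 / 41 x 100 = 39.0%


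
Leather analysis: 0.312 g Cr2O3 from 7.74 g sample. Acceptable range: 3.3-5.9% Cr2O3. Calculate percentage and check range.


Cr2O3 = 4.03%
Within range: Yes

Cr2O3% = 0.312 / 7.74 x 100 = 4.03%
Acceptable range: 3.3 to 5.9%
Within range: Yes


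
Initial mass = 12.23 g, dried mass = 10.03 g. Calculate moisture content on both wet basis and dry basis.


Wet basis = 18.0%
Dry basis = 21.9%


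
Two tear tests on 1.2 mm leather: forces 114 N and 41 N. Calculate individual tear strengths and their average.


Tear 1 = 114 / 1.2 = 95.0 N/mm
Tear 2 = 41 / 1.2 = 34.2 N/mm
Average = (95.0 + 34.2) / 2 = 64.6 N/mm


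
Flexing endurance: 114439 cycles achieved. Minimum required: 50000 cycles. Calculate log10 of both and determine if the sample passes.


log10(114439) = 5.06
log10(50000) = 4.70
Passes: Yes


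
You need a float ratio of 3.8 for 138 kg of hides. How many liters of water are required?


Water = hide weight x target ratio
Water = 138 x 3.8 = 524.4 L


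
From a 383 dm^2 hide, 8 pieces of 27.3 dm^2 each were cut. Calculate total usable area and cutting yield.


Total usable = 8 x 27.3 = 218.4 dm^2
Yield = 218.4 / 383 x 100 = 57.0%


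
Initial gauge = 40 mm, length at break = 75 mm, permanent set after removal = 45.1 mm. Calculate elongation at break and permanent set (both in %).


Elongation at break = 87.5%
Permanent set = 12.8%

Elongation at break = (75 - 40) / 40 x 100 = 87.5%
Permanent set = (45.1 - 40) / 40 x 100 = 12.8%


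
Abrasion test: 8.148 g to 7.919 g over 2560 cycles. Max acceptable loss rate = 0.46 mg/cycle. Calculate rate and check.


Rate = 0.089 mg/cycle
Passes: Yes

Loss = 8.148 - 7.919 = 0.229 g
Rate = 0.229 g / 2560 cycles x 1000 = 0.089 mg/cycle
Max = 0.46 mg/cycle
Passes: Yes


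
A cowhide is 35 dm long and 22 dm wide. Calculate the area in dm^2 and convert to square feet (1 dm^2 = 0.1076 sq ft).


770 dm^2
82.85 sq ft


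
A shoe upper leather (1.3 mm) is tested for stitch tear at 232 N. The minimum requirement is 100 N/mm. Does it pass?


STS = 178.5 N/mm
Passes: Yes


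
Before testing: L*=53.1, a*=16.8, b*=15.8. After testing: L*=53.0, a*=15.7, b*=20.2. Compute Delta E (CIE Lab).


dL = 53.0 - 53.1 = -0.1
da = 15.7 - 16.8 = -1.1
db = 20.2 - 15.8 = 4.4
dE = sqrt((-0.1)^2 + (-1.1)^2 + (4.4)^2) = 4.54


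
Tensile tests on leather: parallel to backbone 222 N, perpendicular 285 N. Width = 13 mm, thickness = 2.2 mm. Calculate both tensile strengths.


Parallel = 7.76 N/mm^2
Perpendicular = 9.97 N/mm^2

Area = 13 x 2.2 = 28.6 mm^2
TS (parallel) = 222 / 28.6 = 7.76 N/mm^2
TS (perpendicular) = 285 / 28.6 = 9.97 N/mm^2


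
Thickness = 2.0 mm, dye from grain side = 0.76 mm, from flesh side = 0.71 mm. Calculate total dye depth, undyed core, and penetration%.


Total dyed = 1.47 mm
Undyed core = 0.53 mm
Penetration = 73.5%

Total dyed = 0.76 + 0.71 = 1.47 mm
Undyed core = 2.0 - 1.47 = 0.53 mm
Penetration = 1.47 / 2.0 x 100 = 73.5%


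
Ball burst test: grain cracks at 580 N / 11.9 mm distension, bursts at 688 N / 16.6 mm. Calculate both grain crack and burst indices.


Crack index = 580 / 11.9 = 48.7 N/mm
Burst index = 688 / 16.6 = 41.4 N/mm


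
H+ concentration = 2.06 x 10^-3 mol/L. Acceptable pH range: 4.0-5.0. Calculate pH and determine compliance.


pH = 2.69
Compliant: No


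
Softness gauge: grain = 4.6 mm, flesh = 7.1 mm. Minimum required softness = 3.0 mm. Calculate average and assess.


Average softness = 5.85 mm
Meets requirement: Yes

Average = (4.6 + 7.1) / 2 = 5.85 mm
Minimum = 3.0 mm
Meets requirement: Yes


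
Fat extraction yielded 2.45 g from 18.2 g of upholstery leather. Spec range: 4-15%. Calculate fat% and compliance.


Fat content = 13.5%
Compliant: Yes


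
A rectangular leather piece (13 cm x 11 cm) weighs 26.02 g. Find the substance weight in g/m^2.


Area = 13 x 11 = 143 cm^2
SW = 26.02 / 143 x 10000 = 1819.6 g/m^2


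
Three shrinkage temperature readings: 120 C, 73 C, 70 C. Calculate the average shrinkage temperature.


Average = (120 + 73 + 70) / 3
Average = 263 / 3 = 87.7 C


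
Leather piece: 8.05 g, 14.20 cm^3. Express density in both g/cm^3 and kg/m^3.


Density = 8.05 / 14.20 = 0.567 g/cm^3
Convert: 0.567 x 1000 = 567 kg/m^3


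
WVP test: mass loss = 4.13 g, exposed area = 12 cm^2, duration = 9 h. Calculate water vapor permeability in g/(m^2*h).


WVP = mass_loss / (area x time) x 10000
WVP = 4.13 / (12 x 9) x 10000
WVP = 4.13 / 108 x 10000 = 382.41 g/(m^2*h)


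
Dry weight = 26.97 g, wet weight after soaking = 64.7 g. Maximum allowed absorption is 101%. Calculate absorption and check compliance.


Absorption = 139.9%
Compliant: No


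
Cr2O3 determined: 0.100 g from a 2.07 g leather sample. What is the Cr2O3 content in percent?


4.83%

Cr2O3% = 0.100 / 2.07 x 100
Cr2O3% = 4.83%


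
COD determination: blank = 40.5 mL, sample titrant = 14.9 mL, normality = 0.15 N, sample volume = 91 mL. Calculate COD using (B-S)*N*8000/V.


337.6 mg/L


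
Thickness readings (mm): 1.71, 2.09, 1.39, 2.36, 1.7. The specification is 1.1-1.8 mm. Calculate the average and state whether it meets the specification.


Average = 1.85 mm
Within specification: No


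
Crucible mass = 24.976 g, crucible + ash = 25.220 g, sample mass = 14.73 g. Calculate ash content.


Ash mass = 25.220 - 24.976 = 0.244 g
Ash% = 0.244 / 14.73 x 100 = 1.66%


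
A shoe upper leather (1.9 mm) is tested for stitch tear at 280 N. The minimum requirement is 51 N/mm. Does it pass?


STS = 280 / 1.9 = 147.4 N/mm
Minimum required: 51 N/mm
Passes: Yes


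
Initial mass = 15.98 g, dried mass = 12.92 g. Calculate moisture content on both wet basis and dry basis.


Wet basis = 19.1%
Dry basis = 23.7%


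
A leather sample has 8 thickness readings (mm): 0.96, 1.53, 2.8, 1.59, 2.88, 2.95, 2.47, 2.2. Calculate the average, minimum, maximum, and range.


Average = 2.17 mm
Min = 0.96 mm
Max = 2.95 mm
Range = 1.99 mm

Sum = 17.38
Average = 17.38 / 8 = 2.17 mm
Minimum = 0.96 mm
Maximum = 2.95 mm
Range = 2.95 - 0.96 = 1.99 mm


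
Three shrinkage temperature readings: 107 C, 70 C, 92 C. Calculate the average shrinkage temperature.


89.7 C


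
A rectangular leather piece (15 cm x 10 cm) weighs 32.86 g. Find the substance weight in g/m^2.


2190.7 g/m^2

Area = 15 x 10 = 150 cm^2
SW = 32.86 / 150 x 10000 = 2190.7 g/m^2


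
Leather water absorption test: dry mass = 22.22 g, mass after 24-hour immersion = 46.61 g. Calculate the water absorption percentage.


109.8%


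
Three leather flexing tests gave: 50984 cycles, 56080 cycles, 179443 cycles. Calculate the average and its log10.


Average = 95502 cycles
log10 = 4.98

Average = (50984 + 56080 + 179443) / 3 = 95502 cycles
log10(95502) = 4.98


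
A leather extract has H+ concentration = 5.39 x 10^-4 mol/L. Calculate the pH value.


pH = 3.27

pH = -log10[H+]
pH = -log10(5.39 x 10^-4) = 3.27


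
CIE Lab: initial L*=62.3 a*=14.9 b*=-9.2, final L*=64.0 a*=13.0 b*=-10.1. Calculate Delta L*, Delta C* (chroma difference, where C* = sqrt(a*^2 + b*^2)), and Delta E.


Delta L* = 1.7
Delta C* = -1.05
Delta E = 2.70

Delta L* = 64.0 - 62.3 = 1.7
C1* = sqrt((14.9)^2 + (-9.2)^2) = 17.511
C2* = sqrt((13.0)^2 + (-10.1)^2) = 16.462
Delta C* = 16.462 - 17.511 = -1.05
Delta E = sqrt((1.7)^2 + (-1.9)^2 + (-0.9)^2) = 2.70


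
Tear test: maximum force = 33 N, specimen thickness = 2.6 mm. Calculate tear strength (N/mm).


12.7 N/mm

Tear strength = force / thickness
Tear = 33 / 2.6 = 12.7 N/mm


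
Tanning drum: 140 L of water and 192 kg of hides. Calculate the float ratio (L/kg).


0.7

Float ratio = water / hide weight
Ratio = 140 / 192 = 0.7


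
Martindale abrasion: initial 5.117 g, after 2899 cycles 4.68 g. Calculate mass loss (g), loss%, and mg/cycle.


Mass loss = 0.437 g
Loss = 8.54%
Rate = 0.151 mg/cycle


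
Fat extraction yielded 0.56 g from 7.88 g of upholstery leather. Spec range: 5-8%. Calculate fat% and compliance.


Fat% = 0.56 / 7.88 x 100 = 7.1%
Spec range: 5-8%
Compliant: Yes


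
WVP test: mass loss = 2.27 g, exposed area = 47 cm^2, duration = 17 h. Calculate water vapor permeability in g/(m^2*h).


WVP = mass_loss / (area x time) x 10000
WVP = 2.27 / (47 x 17) x 10000
WVP = 2.27 / 799 x 10000 = 28.41 g/(m^2*h)


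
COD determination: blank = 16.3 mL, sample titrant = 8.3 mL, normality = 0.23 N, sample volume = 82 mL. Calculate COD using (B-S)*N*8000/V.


COD = (16.3 - 8.3) x 0.23 x 8000 / 82
COD = 8.0 x 0.23 x 8000 / 82
COD = 179.5 mg/L


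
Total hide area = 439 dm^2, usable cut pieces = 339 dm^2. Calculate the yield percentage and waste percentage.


Yield = 77.2%
Waste = 22.8%


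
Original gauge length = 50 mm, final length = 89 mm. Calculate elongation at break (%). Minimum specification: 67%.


Extension = 89 - 50 = 39 mm
Elongation = 39 / 50 x 100 = 78.0%
Minimum required: 67%
Meets specification: Yes


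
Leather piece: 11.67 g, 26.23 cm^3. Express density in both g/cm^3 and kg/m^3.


0.445 g/cm^3
445 kg/m^3

Density = 11.67 / 26.23 = 0.445 g/cm^3
Convert: 0.445 x 1000 = 445 kg/m^3


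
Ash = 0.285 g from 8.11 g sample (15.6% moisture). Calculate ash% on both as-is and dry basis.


As-is ash% = 0.285 / 8.11 x 100 = 3.51%
Dry mass = 8.11 x (100 - 15.6) / 100 = 6.84484 g
Dry-basis ash% = 0.285 / 6.84484 x 100 = 4.16%


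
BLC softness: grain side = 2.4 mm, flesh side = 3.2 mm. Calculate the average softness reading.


2.80 mm

Average = (2.4 + 3.2) / 2
Average = 2.80 mm


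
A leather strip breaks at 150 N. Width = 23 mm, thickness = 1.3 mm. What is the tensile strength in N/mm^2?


Cross-sectional area = 23 x 1.3 = 29.9 mm^2
Tensile strength = 150 / 29.9 = 5.02 N/mm^2


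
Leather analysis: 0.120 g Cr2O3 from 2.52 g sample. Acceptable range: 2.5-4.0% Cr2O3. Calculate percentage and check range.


Cr2O3 = 4.76%
Within range: No


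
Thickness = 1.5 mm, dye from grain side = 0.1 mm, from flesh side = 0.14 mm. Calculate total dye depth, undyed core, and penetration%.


Total dyed = 0.24 mm
Undyed core = 1.26 mm
Penetration = 16.0%

Total dyed = 0.1 + 0.14 = 0.24 mm
Undyed core = 1.5 - 0.24 = 1.26 mm
Penetration = 0.24 / 1.5 x 100 = 16.0%


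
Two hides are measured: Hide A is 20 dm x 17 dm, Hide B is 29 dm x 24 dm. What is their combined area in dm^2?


1036 dm^2


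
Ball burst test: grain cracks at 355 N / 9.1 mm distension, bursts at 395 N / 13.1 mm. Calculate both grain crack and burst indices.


Crack index = 355 / 9.1 = 39.0 N/mm
Burst index = 395 / 13.1 = 30.2 N/mm


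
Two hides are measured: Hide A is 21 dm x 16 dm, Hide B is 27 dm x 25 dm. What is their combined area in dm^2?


1011 dm^2

Hide A area = 21 x 16 = 336 dm^2
Hide B area = 27 x 25 = 675 dm^2
Total = 336 + 675 = 1011 dm^2


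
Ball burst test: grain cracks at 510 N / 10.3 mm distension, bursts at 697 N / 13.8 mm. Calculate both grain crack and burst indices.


Crack index = 510 / 10.3 = 49.5 N/mm
Burst index = 697 / 13.8 = 50.5 N/mm


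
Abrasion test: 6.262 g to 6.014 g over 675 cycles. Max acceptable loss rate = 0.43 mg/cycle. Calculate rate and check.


Rate = 0.367 mg/cycle
Passes: Yes

Loss = 6.262 - 6.014 = 0.248 g
Rate = 0.248 g / 675 cycles x 1000 = 0.367 mg/cycle
Max = 0.43 mg/cycle
Passes: Yes


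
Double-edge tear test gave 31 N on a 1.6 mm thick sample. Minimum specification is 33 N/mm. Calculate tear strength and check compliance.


Tear strength = 31 / 1.6 = 19.4 N/mm
Required minimum = 33 N/mm
Compliant: No


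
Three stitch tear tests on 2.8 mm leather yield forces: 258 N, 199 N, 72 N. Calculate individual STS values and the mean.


STS1 = 258 / 2.8 = 92.1 N/mm
STS2 = 199 / 2.8 = 71.1 N/mm
STS3 = 72 / 2.8 = 25.7 N/mm
Mean = (92.1 + 71.1 + 25.7) / 3 = 63.0 N/mm


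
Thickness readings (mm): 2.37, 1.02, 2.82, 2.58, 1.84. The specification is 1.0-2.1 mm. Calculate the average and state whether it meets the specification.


Sum = 10.63
Average = 10.63 / 5 = 2.13 mm
Specification range: 1.0 to 2.1 mm
Within spec: No
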